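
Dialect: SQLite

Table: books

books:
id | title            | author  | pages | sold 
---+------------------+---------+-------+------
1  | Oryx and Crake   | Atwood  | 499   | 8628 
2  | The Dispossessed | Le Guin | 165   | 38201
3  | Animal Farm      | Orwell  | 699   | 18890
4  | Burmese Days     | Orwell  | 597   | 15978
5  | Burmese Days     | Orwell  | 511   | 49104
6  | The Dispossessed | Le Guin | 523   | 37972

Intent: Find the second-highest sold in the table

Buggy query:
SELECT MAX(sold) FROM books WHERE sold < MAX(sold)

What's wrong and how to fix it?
Bug: MAX(sold) on the right of the comparison is an aggregate-in-WHERE error

Fix: Compute the overall MAX in a subquery, then take MAX of rows below it

Corrected query:
SELECT MAX(sold) FROM books WHERE sold < (SELECT MAX(sold) FROM books)

Result:
MAX(sold)
---------
38201    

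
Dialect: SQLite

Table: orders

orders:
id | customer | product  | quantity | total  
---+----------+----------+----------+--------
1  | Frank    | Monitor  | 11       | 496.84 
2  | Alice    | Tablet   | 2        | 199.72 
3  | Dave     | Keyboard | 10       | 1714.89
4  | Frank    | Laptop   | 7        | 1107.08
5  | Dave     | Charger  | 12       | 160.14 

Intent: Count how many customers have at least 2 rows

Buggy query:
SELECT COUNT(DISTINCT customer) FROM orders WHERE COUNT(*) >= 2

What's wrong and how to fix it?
Bug: COUNT(*) cannot appear in WHERE; the per-group count doesn't exist yet

Fix: Group first with HAVING COUNT(*) >= 2, then COUNT the resulting groups

Corrected query:
SELECT COUNT(*) FROM (SELECT customer FROM orders GROUP BY customer HAVING COUNT(*) >= 2)

Result:
COUNT(*)
--------
2       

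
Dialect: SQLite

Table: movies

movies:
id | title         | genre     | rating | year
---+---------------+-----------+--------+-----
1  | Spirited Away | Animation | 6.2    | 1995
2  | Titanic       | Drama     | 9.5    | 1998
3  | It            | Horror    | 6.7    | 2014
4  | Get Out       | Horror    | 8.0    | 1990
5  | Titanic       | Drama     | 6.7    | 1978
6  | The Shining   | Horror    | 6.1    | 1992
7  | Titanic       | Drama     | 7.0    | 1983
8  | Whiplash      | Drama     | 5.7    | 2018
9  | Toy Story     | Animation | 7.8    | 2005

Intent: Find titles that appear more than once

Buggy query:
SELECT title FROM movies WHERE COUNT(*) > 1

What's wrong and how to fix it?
Bug: WHERE can't reference COUNT(*); aggregates are computed after WHERE

Fix: Group first, then use HAVING for the count condition

Corrected query:
SELECT title FROM movies GROUP BY title HAVING COUNT(*) > 1

Result:
title  
-------
Titanic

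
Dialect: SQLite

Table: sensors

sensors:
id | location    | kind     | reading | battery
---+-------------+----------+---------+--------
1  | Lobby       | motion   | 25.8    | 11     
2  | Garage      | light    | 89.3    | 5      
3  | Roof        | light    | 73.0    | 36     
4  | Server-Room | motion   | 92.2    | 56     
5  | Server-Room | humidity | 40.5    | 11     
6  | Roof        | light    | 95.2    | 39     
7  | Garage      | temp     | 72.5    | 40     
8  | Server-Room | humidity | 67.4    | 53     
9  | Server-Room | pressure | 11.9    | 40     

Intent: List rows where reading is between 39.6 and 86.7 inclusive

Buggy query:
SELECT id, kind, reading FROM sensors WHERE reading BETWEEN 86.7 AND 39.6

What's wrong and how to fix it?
Bug: BETWEEN expects the lower bound first; with 86.7 AND 39.6 the range is empty

Fix: Swap the bounds so the smaller value comes first

Corrected query:
SELECT id, kind, reading FROM sensors WHERE reading BETWEEN 39.6 AND 86.7

Result:
id | kind     | reading
---+----------+--------
3  | light    | 73     
5  | humidity | 40.5   
7  | temp     | 72.5   
8  | humidity | 67.4   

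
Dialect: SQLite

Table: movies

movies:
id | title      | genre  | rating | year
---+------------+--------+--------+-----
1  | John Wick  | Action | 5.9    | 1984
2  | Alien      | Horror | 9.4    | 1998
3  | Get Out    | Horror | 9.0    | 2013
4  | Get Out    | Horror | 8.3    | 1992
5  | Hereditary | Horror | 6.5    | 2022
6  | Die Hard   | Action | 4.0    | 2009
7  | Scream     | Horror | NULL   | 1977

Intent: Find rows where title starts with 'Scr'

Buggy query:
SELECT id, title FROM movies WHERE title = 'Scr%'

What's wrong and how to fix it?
Bug: '=' compares the literal string including the % character; pattern matching needs LIKE

Fix: Use LIKE for wildcard pattern matching

Corrected query:
SELECT id, title FROM movies WHERE title LIKE 'Scr%'

Result:
id | title 
---+-------
7  | Scream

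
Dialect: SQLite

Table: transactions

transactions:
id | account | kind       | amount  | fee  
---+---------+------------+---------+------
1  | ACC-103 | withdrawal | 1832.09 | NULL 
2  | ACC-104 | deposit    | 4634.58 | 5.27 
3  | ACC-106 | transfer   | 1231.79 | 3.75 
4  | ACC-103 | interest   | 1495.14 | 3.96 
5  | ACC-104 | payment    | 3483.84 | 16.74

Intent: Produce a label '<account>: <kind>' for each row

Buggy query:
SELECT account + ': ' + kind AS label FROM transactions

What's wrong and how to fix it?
Bug: '+' is numeric addition; on text columns SQLite converts them to 0 instead of concatenating

Fix: Replace + with || to concatenate text

Corrected query:
SELECT account || ': ' || kind AS label FROM transactions

Result:
label              
-------------------
ACC-103: withdrawal
ACC-104: deposit   
ACC-106: transfer  
ACC-103: interest  
ACC-104: payment   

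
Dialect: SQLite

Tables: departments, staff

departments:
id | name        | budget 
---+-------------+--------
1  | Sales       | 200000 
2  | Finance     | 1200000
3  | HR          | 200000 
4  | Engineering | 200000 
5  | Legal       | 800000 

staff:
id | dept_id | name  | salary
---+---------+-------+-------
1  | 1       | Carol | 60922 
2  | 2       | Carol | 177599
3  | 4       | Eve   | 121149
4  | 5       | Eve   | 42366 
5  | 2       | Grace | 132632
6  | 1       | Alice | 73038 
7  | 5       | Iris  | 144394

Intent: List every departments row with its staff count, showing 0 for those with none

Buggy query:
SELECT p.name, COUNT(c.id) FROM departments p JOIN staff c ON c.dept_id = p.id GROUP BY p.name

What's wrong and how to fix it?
Bug: INNER JOIN drops departments rows that have no matching staff rows

Fix: Switch to LEFT JOIN to retain unmatched parent rows

Corrected query:
SELECT p.name, COUNT(c.id) FROM departments p LEFT JOIN staff c ON c.dept_id = p.id GROUP BY p.name

Result:
name        | COUNT(c.id)
------------+------------
Engineering | 1          
Finance     | 2          
HR          | 0          
Legal       | 2          
Sales       | 2          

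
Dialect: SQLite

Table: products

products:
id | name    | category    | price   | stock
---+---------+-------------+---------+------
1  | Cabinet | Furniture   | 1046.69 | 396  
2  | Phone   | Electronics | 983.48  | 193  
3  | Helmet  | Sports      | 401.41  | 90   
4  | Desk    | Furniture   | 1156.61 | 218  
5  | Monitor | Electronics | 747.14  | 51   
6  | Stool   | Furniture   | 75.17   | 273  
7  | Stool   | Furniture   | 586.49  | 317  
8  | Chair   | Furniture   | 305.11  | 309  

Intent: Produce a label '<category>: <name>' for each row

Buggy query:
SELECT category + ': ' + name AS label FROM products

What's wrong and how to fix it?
Bug: SQLite uses || for string concatenation; + coerces text to numbers (yielding 0)

Fix: Replace + with || to concatenate text

Corrected query:
SELECT category || ': ' || name AS label FROM products

Result:
label               
--------------------
Furniture: Cabinet  
Electronics: Phone  
Sports: Helmet      
Furniture: Desk     
Electronics: Monitor
Furniture: Stool    
Furniture: Stool    
Furniture: Chair    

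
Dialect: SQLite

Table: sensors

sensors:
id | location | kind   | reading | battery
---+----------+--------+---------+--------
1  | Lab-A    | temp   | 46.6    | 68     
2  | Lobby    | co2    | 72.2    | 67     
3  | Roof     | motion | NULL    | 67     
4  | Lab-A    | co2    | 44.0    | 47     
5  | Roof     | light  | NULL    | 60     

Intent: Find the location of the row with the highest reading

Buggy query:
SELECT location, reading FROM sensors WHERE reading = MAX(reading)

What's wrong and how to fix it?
Bug: WHERE is evaluated per row; an aggregate over the whole table isn't defined there

Fix: Use a subquery: WHERE reading = (SELECT MAX(reading) FROM sensors)

Corrected query:
SELECT location, reading FROM sensors WHERE reading = (SELECT MAX(reading) FROM sensors)

Result:
location | reading
---------+--------
Lobby    | 72.2   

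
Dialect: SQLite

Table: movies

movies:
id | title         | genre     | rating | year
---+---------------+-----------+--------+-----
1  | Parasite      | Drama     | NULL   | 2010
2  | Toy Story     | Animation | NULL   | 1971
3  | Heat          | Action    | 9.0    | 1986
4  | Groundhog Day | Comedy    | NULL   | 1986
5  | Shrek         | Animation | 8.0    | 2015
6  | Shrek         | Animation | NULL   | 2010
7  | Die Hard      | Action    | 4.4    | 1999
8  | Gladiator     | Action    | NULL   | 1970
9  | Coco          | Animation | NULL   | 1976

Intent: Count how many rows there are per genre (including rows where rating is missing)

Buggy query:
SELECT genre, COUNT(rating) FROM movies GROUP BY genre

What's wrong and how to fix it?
Bug: COUNT(column) counts non-NULL values only; rows with NULL rating aren't counted

Fix: Use COUNT(*) to count all rows regardless of NULL

Corrected query:
SELECT genre, COUNT(*) FROM movies GROUP BY genre

Result:
genre     | COUNT(*)
----------+---------
Action    | 3       
Animation | 4       
Comedy    | 1       
Drama     | 1       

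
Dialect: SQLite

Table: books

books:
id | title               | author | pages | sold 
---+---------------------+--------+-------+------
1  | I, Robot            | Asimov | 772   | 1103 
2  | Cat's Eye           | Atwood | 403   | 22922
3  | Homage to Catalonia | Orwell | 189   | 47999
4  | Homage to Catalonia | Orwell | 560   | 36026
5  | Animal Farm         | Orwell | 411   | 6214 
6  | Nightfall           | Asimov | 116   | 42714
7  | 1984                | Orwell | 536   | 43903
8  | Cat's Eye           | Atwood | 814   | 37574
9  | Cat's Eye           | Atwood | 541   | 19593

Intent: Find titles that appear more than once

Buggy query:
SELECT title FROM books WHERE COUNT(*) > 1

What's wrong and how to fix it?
Bug: COUNT(*) is an aggregate and cannot be used in WHERE

Fix: GROUP BY title, then filter groups with HAVING COUNT(*) > 1

Corrected query:
SELECT title FROM books GROUP BY title HAVING COUNT(*) > 1

Result:
title              
-------------------
Cat's Eye          
Homage to Catalonia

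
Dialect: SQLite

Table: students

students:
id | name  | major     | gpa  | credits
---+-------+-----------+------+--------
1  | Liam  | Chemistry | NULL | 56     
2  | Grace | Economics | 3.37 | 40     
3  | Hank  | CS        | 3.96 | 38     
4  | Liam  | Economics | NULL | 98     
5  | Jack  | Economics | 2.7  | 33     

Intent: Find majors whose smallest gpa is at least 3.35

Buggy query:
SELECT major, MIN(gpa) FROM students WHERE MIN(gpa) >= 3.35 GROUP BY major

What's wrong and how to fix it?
Bug: MIN() in WHERE is a misuse of aggregate

Fix: Use HAVING for the per-group MIN condition

Corrected query:
SELECT major, MIN(gpa) FROM students GROUP BY major HAVING MIN(gpa) >= 3.35

Result:
major | MIN(gpa)
------+---------
CS    | 3.96    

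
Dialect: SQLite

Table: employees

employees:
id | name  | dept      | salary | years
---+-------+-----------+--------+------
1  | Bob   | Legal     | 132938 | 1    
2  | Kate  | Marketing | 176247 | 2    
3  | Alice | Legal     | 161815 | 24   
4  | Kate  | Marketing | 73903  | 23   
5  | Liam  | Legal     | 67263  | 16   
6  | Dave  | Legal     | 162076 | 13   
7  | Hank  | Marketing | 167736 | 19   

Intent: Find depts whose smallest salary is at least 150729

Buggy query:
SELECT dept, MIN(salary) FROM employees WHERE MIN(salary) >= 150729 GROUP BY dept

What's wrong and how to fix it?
Bug: MIN() in WHERE is a misuse of aggregate

Fix: Replace WHERE with HAVING after the GROUP BY

Corrected query:
SELECT dept, MIN(salary) FROM employees GROUP BY dept HAVING MIN(salary) >= 150729

Result:
(no rows)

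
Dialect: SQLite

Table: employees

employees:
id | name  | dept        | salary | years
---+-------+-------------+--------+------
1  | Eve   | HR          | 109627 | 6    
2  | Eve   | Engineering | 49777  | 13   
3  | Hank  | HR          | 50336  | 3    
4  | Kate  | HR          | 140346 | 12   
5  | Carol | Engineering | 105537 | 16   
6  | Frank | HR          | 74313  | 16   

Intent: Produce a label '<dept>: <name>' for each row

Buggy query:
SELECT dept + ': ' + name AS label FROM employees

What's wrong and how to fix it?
Bug: SQLite uses || for string concatenation; + coerces text to numbers (yielding 0)

Fix: Use the || operator for string concatenation

Corrected query:
SELECT dept || ': ' || name AS label FROM employees

Result:
label             
------------------
HR: Eve           
Engineering: Eve  
HR: Hank          
HR: Kate          
Engineering: Carol
HR: Frank         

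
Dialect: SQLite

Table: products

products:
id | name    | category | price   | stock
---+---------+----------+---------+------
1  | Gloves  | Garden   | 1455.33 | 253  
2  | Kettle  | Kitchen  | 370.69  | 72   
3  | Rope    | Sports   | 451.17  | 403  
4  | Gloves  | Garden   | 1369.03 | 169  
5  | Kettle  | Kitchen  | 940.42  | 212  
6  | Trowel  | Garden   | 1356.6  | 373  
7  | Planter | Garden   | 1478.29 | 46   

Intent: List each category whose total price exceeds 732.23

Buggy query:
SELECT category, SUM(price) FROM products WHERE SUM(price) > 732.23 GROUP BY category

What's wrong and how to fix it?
Bug: WHERE runs before GROUP BY, so aggregates aren't available there

Fix: Use HAVING (which filters groups after aggregation) instead of WHERE

Corrected query:
SELECT category, SUM(price) FROM products GROUP BY category HAVING SUM(price) > 732.23

Result:
category | SUM(price)
---------+-----------
Garden   | 5659.25   
Kitchen  | 1311.11   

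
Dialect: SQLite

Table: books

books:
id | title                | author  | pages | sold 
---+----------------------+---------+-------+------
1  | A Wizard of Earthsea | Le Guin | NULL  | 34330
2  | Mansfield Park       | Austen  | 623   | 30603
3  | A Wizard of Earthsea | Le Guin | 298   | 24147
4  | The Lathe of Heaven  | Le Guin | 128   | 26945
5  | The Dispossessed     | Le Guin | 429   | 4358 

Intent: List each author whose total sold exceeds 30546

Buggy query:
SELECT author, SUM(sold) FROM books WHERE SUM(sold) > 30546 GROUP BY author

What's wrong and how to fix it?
Bug: WHERE runs before GROUP BY, so aggregates aren't available there

Fix: Use HAVING (which filters groups after aggregation) instead of WHERE

Corrected query:
SELECT author, SUM(sold) FROM books GROUP BY author HAVING SUM(sold) > 30546

Result:
author  | SUM(sold)
--------+----------
Austen  | 30603    
Le Guin | 89780    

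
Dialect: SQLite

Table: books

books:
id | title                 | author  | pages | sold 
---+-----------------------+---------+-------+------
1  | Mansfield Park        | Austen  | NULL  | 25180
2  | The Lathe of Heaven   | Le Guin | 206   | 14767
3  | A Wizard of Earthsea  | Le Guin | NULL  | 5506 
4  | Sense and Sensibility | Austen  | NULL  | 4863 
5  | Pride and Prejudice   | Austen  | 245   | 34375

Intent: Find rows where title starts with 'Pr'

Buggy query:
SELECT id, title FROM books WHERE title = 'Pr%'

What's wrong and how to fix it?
Bug: '=' compares the literal string including the % character; pattern matching needs LIKE

Fix: Use LIKE for wildcard pattern matching

Corrected query:
SELECT id, title FROM books WHERE title LIKE 'Pr%'

Result:
id | title              
---+--------------------
5  | Pride and Prejudice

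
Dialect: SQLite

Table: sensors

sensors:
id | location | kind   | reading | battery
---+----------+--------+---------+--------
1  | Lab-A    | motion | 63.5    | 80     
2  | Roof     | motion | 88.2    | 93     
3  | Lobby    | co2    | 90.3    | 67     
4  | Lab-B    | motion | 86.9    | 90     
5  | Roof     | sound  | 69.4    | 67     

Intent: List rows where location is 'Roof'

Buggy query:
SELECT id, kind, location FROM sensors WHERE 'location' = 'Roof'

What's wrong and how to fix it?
Bug: Single quotes denote string literals in SQL; the column name is being compared as a constant string

Fix: Reference the column as location without single quotes

Corrected query:
SELECT id, kind, location FROM sensors WHERE location = 'Roof'

Result:
id | kind   | location
---+--------+---------
2  | motion | Roof    
5  | sound  | Roof    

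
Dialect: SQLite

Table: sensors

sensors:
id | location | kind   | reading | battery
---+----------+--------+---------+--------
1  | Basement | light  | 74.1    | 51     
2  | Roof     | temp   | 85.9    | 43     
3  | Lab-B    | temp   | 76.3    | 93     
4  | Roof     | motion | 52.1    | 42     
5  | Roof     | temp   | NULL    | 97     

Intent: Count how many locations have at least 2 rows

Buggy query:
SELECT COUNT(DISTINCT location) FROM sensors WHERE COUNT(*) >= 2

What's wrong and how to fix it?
Bug: COUNT(*) cannot appear in WHERE; the per-group count doesn't exist yet

Fix: Group first with HAVING COUNT(*) >= 2, then COUNT the resulting groups

Corrected query:
SELECT COUNT(*) FROM (SELECT location FROM sensors GROUP BY location HAVING COUNT(*) >= 2)

Result:
COUNT(*)
--------
1       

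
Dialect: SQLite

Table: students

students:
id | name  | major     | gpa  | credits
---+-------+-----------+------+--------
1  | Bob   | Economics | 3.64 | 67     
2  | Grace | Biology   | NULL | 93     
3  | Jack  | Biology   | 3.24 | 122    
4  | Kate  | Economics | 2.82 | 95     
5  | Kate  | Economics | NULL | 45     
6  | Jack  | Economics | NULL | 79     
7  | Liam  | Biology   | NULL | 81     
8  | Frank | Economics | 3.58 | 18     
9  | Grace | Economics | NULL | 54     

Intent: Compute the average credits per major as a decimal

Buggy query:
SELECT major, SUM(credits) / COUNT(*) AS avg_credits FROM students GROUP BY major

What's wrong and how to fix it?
Bug: SUM(credits) and COUNT(*) are both integers; the division truncates the fractional part

Fix: Cast one side to REAL so the division keeps the fractional part

Corrected query:
SELECT major, SUM(credits) * 1.0 / COUNT(*) AS avg_credits FROM students GROUP BY major

Result:
major     | avg_credits
----------+------------
Biology   | 98.666667  
Economics | 59.666667  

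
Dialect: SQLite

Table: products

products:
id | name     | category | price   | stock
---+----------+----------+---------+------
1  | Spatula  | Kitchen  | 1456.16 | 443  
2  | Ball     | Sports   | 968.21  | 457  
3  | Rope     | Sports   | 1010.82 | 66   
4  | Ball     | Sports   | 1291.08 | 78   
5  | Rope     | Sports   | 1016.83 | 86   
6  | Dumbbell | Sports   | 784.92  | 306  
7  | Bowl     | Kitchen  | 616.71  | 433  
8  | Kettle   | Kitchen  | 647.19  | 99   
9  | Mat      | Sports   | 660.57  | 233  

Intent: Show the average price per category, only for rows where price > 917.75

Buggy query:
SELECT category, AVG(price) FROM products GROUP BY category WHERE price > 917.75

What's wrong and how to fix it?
Bug: WHERE cannot follow GROUP BY

Fix: Move the WHERE clause before GROUP BY

Corrected query:
SELECT category, AVG(price) FROM products WHERE price > 917.75 GROUP BY category

Result:
category | AVG(price)
---------+-----------
Kitchen  | 1456.16   
Sports   | 1071.735  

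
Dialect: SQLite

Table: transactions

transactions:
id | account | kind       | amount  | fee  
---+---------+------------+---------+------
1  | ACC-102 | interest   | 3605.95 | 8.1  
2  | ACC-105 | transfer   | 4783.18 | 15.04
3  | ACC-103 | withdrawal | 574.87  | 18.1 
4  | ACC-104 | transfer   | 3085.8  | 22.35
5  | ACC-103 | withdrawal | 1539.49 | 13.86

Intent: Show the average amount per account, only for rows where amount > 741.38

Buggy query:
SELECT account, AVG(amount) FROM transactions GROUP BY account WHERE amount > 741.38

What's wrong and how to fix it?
Bug: Row-level WHERE must come before GROUP BY in the clause order

Fix: Place WHERE between FROM and GROUP BY

Corrected query:
SELECT account, AVG(amount) FROM transactions WHERE amount > 741.38 GROUP BY account

Result:
account | AVG(amount)
--------+------------
ACC-102 | 3605.95    
ACC-103 | 1539.49    
ACC-104 | 3085.8     
ACC-105 | 4783.18    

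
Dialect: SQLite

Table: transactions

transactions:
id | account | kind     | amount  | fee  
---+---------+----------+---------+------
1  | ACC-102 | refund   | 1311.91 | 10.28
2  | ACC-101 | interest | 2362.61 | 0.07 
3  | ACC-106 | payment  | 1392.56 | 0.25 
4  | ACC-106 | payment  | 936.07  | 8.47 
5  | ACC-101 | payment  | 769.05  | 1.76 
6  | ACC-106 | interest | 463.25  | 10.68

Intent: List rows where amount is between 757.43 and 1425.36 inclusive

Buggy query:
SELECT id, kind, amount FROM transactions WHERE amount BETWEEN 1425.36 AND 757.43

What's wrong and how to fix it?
Bug: The bounds are reversed; BETWEEN a AND b requires a <= b to match anything

Fix: Write BETWEEN 757.43 AND 1425.36

Corrected query:
SELECT id, kind, amount FROM transactions WHERE amount BETWEEN 757.43 AND 1425.36

Result:
id | kind    | amount 
---+---------+--------
1  | refund  | 1311.91
3  | payment | 1392.56
4  | payment | 936.07 
5  | payment | 769.05 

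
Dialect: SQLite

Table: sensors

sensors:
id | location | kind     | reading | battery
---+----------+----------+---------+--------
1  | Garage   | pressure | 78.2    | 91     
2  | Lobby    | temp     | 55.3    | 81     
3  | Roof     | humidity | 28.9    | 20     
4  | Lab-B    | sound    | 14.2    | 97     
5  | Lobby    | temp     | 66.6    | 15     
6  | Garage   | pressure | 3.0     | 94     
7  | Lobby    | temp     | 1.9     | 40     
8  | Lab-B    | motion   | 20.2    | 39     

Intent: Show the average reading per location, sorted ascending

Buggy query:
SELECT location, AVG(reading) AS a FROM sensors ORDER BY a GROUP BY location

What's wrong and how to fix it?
Bug: ORDER BY appears before GROUP BY; SQL clause order requires GROUP BY first

Fix: Reorder: SELECT … FROM … GROUP BY … ORDER BY …

Corrected query:
SELECT location, AVG(reading) AS a FROM sensors GROUP BY location ORDER BY a

Result:
location | a        
---------+----------
Lab-B    | 17.2     
Roof     | 28.9     
Garage   | 40.6     
Lobby    | 41.266667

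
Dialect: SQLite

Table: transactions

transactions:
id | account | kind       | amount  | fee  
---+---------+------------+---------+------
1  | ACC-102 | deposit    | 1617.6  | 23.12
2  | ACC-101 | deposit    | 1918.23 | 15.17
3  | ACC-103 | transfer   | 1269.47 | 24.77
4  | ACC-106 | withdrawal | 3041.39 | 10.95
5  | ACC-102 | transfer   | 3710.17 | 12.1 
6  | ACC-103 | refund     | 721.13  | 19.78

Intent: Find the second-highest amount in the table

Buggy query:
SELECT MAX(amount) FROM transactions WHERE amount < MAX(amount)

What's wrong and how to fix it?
Bug: MAX(amount) on the right of the comparison is an aggregate-in-WHERE error

Fix: Put the inner MAX in a scalar subquery

Corrected query:
SELECT MAX(amount) FROM transactions WHERE amount < (SELECT MAX(amount) FROM transactions)

Result:
MAX(amount)
-----------
3041.39    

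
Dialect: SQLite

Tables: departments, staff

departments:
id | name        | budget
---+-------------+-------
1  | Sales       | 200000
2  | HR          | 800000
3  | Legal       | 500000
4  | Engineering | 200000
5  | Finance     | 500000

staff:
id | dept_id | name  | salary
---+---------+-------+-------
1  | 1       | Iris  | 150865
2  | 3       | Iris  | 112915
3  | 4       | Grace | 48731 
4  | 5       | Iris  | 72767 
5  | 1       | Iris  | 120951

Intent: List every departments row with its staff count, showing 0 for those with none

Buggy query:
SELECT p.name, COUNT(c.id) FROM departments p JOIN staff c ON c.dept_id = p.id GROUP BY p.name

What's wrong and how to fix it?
Bug: INNER JOIN drops departments rows that have no matching staff rows

Fix: Switch to LEFT JOIN to retain unmatched parent rows

Corrected query:
SELECT p.name, COUNT(c.id) FROM departments p LEFT JOIN staff c ON c.dept_id = p.id GROUP BY p.name

Result:
name        | COUNT(c.id)
------------+------------
Engineering | 1          
Finance     | 1          
HR          | 0          
Legal       | 1          
Sales       | 2          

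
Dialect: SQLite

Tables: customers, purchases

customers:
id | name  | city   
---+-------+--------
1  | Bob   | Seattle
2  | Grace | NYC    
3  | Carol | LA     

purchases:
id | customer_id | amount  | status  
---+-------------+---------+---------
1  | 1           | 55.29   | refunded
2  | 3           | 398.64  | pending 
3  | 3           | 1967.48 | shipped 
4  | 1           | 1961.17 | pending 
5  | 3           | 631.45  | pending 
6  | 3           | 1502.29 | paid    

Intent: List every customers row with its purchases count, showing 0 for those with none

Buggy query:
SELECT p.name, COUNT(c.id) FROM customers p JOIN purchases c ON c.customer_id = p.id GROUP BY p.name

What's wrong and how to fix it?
Bug: INNER JOIN drops customers rows that have no matching purchases rows

Fix: Switch to LEFT JOIN to retain unmatched parent rows

Corrected query:
SELECT p.name, COUNT(c.id) FROM customers p LEFT JOIN purchases c ON c.customer_id = p.id GROUP BY p.name

Result:
name  | COUNT(c.id)
------+------------
Bob   | 2          
Carol | 4          
Grace | 0          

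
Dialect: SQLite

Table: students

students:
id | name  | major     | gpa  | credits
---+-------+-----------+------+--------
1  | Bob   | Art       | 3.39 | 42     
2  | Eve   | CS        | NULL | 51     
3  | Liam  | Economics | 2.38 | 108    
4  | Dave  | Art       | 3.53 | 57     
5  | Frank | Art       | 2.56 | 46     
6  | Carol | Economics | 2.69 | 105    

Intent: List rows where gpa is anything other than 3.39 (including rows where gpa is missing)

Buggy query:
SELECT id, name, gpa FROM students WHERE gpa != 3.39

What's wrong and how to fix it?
Bug: 'gpa != 3.39' is unknown when gpa is NULL, so NULL rows are silently excluded

Fix: Add an explicit OR gpa IS NULL to include the missing-value rows

Corrected query:
SELECT id, name, gpa FROM students WHERE gpa != 3.39 OR gpa IS NULL

Result:
id | name  | gpa 
---+-------+-----
2  | Eve   | NULL
3  | Liam  | 2.38
4  | Dave  | 3.53
5  | Frank | 2.56
6  | Carol | 2.69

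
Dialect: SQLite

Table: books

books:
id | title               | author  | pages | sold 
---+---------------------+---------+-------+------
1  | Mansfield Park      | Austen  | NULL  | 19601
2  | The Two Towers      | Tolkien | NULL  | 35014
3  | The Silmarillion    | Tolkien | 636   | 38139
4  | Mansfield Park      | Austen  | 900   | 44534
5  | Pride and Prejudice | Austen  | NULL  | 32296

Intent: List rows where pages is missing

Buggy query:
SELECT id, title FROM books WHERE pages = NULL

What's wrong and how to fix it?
Bug: '= NULL' is always unknown in SQL three-valued logic, so no rows match

Fix: Replace '= NULL' with 'IS NULL'

Corrected query:
SELECT id, title FROM books WHERE pages IS NULL

Result:
id | title              
---+--------------------
1  | Mansfield Park     
2  | The Two Towers     
5  | Pride and Prejudice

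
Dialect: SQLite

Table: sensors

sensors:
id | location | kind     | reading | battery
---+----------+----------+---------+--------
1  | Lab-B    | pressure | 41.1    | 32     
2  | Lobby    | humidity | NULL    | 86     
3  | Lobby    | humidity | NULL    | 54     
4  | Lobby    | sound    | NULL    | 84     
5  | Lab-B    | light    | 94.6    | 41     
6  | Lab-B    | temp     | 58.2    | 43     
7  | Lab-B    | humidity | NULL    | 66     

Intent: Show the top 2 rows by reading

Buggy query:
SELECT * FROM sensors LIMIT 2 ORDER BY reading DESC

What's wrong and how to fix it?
Bug: ORDER BY cannot follow LIMIT; LIMIT is the final clause

Fix: Sort with ORDER BY, then apply LIMIT

Corrected query:
SELECT * FROM sensors ORDER BY reading DESC LIMIT 2

Result:
id | location | kind  | reading | battery
---+----------+-------+---------+--------
5  | Lab-B    | light | 94.6    | 41     
6  | Lab-B    | temp  | 58.2    | 43     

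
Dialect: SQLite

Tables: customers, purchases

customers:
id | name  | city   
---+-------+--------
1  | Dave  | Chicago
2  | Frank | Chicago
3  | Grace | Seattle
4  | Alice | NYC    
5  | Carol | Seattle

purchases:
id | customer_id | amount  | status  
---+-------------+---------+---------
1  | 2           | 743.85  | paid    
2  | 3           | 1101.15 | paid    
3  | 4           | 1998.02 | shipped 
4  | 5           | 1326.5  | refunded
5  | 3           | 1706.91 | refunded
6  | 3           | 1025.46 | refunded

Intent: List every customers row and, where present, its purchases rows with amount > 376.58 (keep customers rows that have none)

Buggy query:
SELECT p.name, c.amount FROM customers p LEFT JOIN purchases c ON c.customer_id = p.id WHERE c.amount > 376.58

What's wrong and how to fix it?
Bug: Filtering c.amount in WHERE discards the NULL rows produced by LEFT JOIN, turning it into an inner join

Fix: Put 'c.amount > 376.58' in the JOIN's ON clause instead of WHERE

Corrected query:
SELECT p.name, c.amount FROM customers p LEFT JOIN purchases c ON c.customer_id = p.id AND c.amount > 376.58

Result:
name  | amount 
------+--------
Dave  | NULL   
Frank | 743.85 
Grace | 1025.46
Grace | 1101.15
Grace | 1706.91
Alice | 1998.02
Carol | 1326.5 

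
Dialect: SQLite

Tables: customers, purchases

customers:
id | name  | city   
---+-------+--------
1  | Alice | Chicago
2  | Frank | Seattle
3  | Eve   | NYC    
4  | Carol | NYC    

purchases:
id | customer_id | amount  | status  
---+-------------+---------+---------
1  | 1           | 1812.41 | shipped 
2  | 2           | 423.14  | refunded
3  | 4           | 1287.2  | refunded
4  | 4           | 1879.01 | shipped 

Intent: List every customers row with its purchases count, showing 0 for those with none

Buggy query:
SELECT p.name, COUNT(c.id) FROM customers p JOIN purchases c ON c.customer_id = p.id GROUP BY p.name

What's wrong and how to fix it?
Bug: An inner join excludes parents with zero children

Fix: Switch to LEFT JOIN to retain unmatched parent rows

Corrected query:
SELECT p.name, COUNT(c.id) FROM customers p LEFT JOIN purchases c ON c.customer_id = p.id GROUP BY p.name

Result:
name  | COUNT(c.id)
------+------------
Alice | 1          
Carol | 2          
Eve   | 0          
Frank | 1          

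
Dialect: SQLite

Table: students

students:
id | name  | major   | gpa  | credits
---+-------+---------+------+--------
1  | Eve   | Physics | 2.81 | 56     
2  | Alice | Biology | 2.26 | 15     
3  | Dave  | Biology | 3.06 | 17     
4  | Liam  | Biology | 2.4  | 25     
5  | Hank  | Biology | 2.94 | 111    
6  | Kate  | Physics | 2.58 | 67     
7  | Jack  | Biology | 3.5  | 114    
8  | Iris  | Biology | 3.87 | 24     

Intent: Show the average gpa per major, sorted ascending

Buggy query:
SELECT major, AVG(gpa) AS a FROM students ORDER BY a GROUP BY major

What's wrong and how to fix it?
Bug: ORDER BY appears before GROUP BY; SQL clause order requires GROUP BY first

Fix: Reorder: SELECT … FROM … GROUP BY … ORDER BY …

Corrected query:
SELECT major, AVG(gpa) AS a FROM students GROUP BY major ORDER BY a

Result:
major   | a    
--------+------
Physics | 2.695
Biology | 3.005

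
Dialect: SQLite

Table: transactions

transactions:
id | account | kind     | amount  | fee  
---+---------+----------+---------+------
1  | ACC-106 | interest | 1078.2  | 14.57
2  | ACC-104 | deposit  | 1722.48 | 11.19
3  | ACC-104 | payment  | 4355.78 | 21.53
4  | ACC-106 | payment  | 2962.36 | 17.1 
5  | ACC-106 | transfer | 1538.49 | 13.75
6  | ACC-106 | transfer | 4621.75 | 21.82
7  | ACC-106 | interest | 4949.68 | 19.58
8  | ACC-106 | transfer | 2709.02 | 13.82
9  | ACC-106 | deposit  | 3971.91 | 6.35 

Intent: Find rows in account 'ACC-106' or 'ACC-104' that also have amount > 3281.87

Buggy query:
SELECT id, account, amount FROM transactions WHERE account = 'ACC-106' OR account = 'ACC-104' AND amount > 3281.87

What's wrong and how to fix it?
Bug: AND binds tighter than OR, so this parses as account = 'ACC-106' OR (account = 'ACC-104' AND amount > 3281.87)

Fix: Group the OR with parentheses (or use IN), then AND the threshold

Corrected query:
SELECT id, account, amount FROM transactions WHERE (account = 'ACC-106' OR account = 'ACC-104') AND amount > 3281.87

Result:
id | account | amount 
---+---------+--------
3  | ACC-104 | 4355.78
6  | ACC-106 | 4621.75
7  | ACC-106 | 4949.68
9  | ACC-106 | 3971.91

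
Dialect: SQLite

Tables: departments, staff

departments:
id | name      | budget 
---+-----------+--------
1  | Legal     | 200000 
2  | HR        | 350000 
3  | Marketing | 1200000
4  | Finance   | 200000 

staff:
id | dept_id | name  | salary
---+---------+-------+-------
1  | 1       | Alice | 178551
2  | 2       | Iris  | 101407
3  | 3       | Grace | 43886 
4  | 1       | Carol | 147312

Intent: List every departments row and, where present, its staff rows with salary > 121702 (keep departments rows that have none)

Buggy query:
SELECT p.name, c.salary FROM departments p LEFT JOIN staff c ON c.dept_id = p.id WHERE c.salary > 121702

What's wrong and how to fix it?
Bug: Filtering c.salary in WHERE discards the NULL rows produced by LEFT JOIN, turning it into an inner join

Fix: Move the right-table condition into the ON clause so unmatched parents are kept

Corrected query:
SELECT p.name, c.salary FROM departments p LEFT JOIN staff c ON c.dept_id = p.id AND c.salary > 121702

Result:
name      | salary
----------+-------
Legal     | 147312
Legal     | 178551
HR        | NULL  
Marketing | NULL  
Finance   | NULL  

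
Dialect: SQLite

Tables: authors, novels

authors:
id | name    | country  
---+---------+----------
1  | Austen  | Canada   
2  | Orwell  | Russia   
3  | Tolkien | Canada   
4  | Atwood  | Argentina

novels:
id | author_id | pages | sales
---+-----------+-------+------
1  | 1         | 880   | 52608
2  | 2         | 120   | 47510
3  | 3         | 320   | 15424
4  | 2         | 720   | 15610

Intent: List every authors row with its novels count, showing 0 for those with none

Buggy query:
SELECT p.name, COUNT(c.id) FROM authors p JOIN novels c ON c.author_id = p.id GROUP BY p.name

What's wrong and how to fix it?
Bug: INNER JOIN drops authors rows that have no matching novels rows

Fix: Switch to LEFT JOIN to retain unmatched parent rows

Corrected query:
SELECT p.name, COUNT(c.id) FROM authors p LEFT JOIN novels c ON c.author_id = p.id GROUP BY p.name

Result:
name    | COUNT(c.id)
--------+------------
Atwood  | 0          
Austen  | 1          
Orwell  | 2          
Tolkien | 1          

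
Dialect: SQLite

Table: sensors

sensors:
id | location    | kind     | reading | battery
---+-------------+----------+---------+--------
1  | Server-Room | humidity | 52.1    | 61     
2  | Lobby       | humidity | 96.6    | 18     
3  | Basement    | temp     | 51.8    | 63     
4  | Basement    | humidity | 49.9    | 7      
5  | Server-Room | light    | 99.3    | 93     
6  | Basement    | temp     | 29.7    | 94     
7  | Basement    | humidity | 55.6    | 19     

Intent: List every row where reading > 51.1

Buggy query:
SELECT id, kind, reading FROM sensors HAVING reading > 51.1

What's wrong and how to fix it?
Bug: This is a non-aggregate query (no GROUP BY, no aggregates), so in SQLite the HAVING clause is invalid here; a row-level condition belongs in WHERE

Fix: Replace HAVING with WHERE since the condition applies to individual rows

Corrected query:
SELECT id, kind, reading FROM sensors WHERE reading > 51.1

Result:
id | kind     | reading
---+----------+--------
1  | humidity | 52.1   
2  | humidity | 96.6   
3  | temp     | 51.8   
5  | light    | 99.3   
7  | humidity | 55.6   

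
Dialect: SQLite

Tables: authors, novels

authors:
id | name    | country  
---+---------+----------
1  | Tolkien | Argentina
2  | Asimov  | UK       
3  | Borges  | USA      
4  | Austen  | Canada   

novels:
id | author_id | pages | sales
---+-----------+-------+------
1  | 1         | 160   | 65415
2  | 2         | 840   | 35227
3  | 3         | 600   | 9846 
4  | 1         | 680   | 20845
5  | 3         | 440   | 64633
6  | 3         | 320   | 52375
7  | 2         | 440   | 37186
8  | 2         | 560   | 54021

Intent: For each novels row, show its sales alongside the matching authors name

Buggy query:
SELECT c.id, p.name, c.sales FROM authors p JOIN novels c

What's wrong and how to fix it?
Bug: Missing join condition: each novels row is matched to all authors rows instead of just its own

Fix: Specify the join condition linking the foreign key to the parent id

Corrected query:
SELECT c.id, p.name, c.sales FROM authors p JOIN novels c ON c.author_id = p.id

Result:
id | name    | sales
---+---------+------
1  | Tolkien | 65415
2  | Asimov  | 35227
3  | Borges  | 9846 
4  | Tolkien | 20845
5  | Borges  | 64633
6  | Borges  | 52375
7  | Asimov  | 37186
8  | Asimov  | 54021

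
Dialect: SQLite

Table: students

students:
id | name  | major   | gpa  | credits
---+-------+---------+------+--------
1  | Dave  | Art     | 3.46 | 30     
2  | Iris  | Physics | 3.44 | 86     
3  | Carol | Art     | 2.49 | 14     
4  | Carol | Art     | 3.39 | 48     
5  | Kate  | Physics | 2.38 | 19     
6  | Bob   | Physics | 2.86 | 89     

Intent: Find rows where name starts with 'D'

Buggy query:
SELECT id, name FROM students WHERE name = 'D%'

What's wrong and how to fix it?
Bug: '=' compares the literal string including the % character; pattern matching needs LIKE

Fix: Replace '=' with LIKE so 'D%' is treated as a pattern

Corrected query:
SELECT id, name FROM students WHERE name LIKE 'D%'

Result:
id | name
---+-----
1  | Dave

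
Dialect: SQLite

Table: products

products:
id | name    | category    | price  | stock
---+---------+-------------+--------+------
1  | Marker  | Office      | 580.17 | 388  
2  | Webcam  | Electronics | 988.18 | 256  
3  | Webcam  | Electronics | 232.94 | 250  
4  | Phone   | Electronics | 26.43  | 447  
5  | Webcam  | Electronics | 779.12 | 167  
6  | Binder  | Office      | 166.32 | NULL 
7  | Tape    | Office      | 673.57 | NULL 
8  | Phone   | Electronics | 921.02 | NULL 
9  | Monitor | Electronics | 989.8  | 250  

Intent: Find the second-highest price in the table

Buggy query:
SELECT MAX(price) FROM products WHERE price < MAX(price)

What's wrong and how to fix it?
Bug: The inner MAX is an aggregate inside WHERE, which is not allowed

Fix: Put the inner MAX in a scalar subquery

Corrected query:
SELECT MAX(price) FROM products WHERE price < (SELECT MAX(price) FROM products)

Result:
MAX(price)
----------
988.18    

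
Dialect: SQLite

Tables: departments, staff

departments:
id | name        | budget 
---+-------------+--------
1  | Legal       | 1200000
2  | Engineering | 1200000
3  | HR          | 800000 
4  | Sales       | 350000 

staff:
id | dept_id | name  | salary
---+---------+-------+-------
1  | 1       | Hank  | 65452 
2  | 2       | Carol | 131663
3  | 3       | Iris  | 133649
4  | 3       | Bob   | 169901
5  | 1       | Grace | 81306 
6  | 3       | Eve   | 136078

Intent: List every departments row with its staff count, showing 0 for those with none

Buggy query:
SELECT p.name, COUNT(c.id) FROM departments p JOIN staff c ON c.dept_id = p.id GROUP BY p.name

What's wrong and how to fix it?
Bug: INNER JOIN drops departments rows that have no matching staff rows

Fix: Use LEFT JOIN so parents without children still appear (COUNT(c.id) gives 0)

Corrected query:
SELECT p.name, COUNT(c.id) FROM departments p LEFT JOIN staff c ON c.dept_id = p.id GROUP BY p.name

Result:
name        | COUNT(c.id)
------------+------------
Engineering | 1          
HR          | 3          
Legal       | 2          
Sales       | 0          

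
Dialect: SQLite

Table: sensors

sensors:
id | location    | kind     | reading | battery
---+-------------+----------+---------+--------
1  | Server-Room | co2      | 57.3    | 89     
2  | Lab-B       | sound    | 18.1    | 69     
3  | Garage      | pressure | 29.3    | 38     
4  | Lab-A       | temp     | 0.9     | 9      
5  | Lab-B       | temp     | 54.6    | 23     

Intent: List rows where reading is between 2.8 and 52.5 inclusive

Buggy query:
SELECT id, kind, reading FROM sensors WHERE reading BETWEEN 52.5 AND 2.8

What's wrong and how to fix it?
Bug: BETWEEN expects the lower bound first; with 52.5 AND 2.8 the range is empty

Fix: Swap the bounds so the smaller value comes first

Corrected query:
SELECT id, kind, reading FROM sensors WHERE reading BETWEEN 2.8 AND 52.5

Result:
id | kind     | reading
---+----------+--------
2  | sound    | 18.1   
3  | pressure | 29.3   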